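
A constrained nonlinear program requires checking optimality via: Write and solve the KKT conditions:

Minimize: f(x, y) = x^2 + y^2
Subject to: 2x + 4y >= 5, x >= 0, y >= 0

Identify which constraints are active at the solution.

KKT conditions for min x^2 + y^2 s.t. 2x + 4y >= 5, x >= 0, y >= 0:
Stationarity: 2x = mu*2 + mu_x, 2y = mu*4 + mu_y, with mu, mu_x, mu_y >= 0
Complementary slackness: mu*(2x + 4y - 5) = 0, mu_x*x = 0, mu_y*y = 0
(0, 0) is infeasible (2*0 + 4*0 < 5), so if mu = 0 stationarity would force x = mu_x/2 >= 0, y = mu_y/2 >= 0 with mu_x*x = mu_y*y = 0, i.e. x = y = 0: contradiction. Hence mu > 0 and 2x + 4y = 5 is active.
Try x > 0, y > 0 (so mu_x = mu_y = 0): x = 2*mu/2, y = 4*mu/2
Substitute: 2*(2*mu/2) + 4*(4*mu/2) = 5
  mu*20/2 = 5 => mu = 1/2
x* = 1/2 > 0, y* = 1 > 0, consistent with mu_x = mu_y = 0.
f is convex and the constraints are linear, so this KKT point is the global minimum.
f* = 5/4
Active constraints: 2x + 4y >= 5 (holds with equality, mu = 1/2 > 0); x >= 0 and y >= 0 are inactive (mu_x = mu_y = 0).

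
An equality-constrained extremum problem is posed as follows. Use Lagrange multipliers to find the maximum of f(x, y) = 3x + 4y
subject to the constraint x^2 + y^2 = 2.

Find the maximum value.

Set up Lagrange conditions: grad f = lambda * grad g
  3 = 2*lambda*x
  4 = 2*lambda*y
From these: x/y = 3/4, so x = 3t, y = 4t for some t.
Substitute into constraint: (3t)^2 + (4t)^2 = 2
  t^2 * 25 = 2
  t = sqrt(2/25)
Maximum = 3*x + 4*y = (3^2 + 4^2)*t = 25 * sqrt(2/25) = sqrt(50)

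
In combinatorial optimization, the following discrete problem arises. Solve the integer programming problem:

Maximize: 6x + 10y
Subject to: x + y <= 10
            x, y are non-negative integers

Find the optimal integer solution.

Objective: 6x + 10y, constraint: x + y <= 10
Coefficient of y is 10 > coefficient of x is 6, so allocate the entire budget to y.
Optimal: x = 0, y = 10, value = 100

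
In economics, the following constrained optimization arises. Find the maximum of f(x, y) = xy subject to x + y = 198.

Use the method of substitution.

Substitute y = 198 - x into f(x,y) = xy:
g(x) = x(198 - x) = 198x - x^2
g'(x) = 198 - 2x = 0  =>  x = 99
y = 198 - 99 = 99
Maximum value = 99 * 99 = 9801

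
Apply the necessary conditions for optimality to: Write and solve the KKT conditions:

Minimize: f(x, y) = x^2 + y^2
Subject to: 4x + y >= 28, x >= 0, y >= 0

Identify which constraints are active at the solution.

KKT conditions for min x^2 + y^2 s.t. 4x + 1y >= 28, x >= 0, y >= 0:
Stationarity: 2x = mu*4 + mu_x, 2y = mu*1 + mu_y, with mu, mu_x, mu_y >= 0
Complementary slackness: mu*(4x + y - 28) = 0, mu_x*x = 0, mu_y*y = 0
(0, 0) is infeasible (4*0 + 1*0 < 28), so if mu = 0 stationarity would force x = mu_x/2 >= 0, y = mu_y/2 >= 0 with mu_x*x = mu_y*y = 0, i.e. x = y = 0: contradiction. Hence mu > 0 and 4x + y = 28 is active.
Try x > 0, y > 0 (so mu_x = mu_y = 0): x = 4*mu/2, y = 1*mu/2
Substitute: 4*(4*mu/2) + 1*(1*mu/2) = 28
  mu*17/2 = 28 => mu = 56/17
x* = 112/17 > 0, y* = 28/17 > 0, consistent with mu_x = mu_y = 0.
f is convex and the constraints are linear, so this KKT point is the global minimum.
f* = 784/17
Active constraints: 4x + y >= 28 (holds with equality, mu = 56/17 > 0); x >= 0 and y >= 0 are inactive (mu_x = mu_y = 0).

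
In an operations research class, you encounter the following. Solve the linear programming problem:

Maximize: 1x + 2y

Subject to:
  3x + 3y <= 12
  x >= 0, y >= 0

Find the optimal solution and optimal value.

The feasible region has vertices at [(0, 0), (4, 0), (0, 4)].
Checking objective 1x + 2y at each vertex:
  (0, 0): 1*0 + 2*0 = 0
  (4, 0): 1*4 + 2*0 = 4
  (0, 4): 1*0 + 2*4 = 8
Maximum is 8 at (0, 4).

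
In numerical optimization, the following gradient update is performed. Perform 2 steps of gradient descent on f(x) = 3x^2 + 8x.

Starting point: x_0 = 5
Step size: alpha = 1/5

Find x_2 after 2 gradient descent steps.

f(x) = 3x^2 + 8x, f'(x) = 6x + (8)
Step 1: f'(5) = 38, x_1 = 5 - 1/5 * 38 = -13/5
Step 2: f'(-13/5) = -38/5, x_2 = -13/5 - 1/5 * -38/5 = -27/25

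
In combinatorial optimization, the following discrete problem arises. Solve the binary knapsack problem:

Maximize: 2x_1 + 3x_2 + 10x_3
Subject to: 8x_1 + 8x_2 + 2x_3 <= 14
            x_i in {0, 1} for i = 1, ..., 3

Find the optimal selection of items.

Items: item 1 (v=2, w=8), item 2 (v=3, w=8), item 3 (v=10, w=2)
Capacity: 14
Checking all 8 subsets (w = total weight, v = total value):
  {}: w = 0, v = 0
  {1}: w = 8, v = 2
  {2}: w = 8, v = 3
  {3}: w = 2, v = 10
  {1, 2}: w = 16 > 14, infeasible
  {1, 3}: w = 10, v = 12
  {2, 3}: w = 10, v = 13
  {1, 2, 3}: w = 18 > 14, infeasible
Best feasible subset: items [2, 3]
Total weight: 10 <= 14, total value: 13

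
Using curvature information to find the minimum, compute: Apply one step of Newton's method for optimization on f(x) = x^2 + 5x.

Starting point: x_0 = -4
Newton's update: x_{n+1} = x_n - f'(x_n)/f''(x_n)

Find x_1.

f(x) = x^2 + 5x
f'(x) = 2x + (5), f''(x) = 2
Newton step: x_1 = x_0 - f'(x_0)/f''(x_0)
f'(-4) = -3
x_1 = -4 - -3/2 = -5/2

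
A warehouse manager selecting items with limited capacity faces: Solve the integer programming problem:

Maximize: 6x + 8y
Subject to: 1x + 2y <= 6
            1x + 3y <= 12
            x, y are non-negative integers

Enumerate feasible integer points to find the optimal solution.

Constraint 1: 1x + 2y <= 6
Constraint 2: 1x + 3y <= 12
Feasible x range (need y >= 0): 0 <= x <= min(6/1, 12/1) => x in {0, ..., 6}.
Enumerate feasible integer points row by row (the coefficient of y is 8 > 0, so for each x the largest feasible y gives the best value):
  x = 0: y <= min((6 - 1*0)/2, (12 - 1*0)/3) => y in {0, ..., 3}; best 6*0 + 8*3 = 24
  x = 1: y <= min((6 - 1*1)/2, (12 - 1*1)/3) => y in {0, ..., 2}; best 6*1 + 8*2 = 22
  x = 2: y <= min((6 - 1*2)/2, (12 - 1*2)/3) => y in {0, ..., 2}; best 6*2 + 8*2 = 28
  x = 3: y <= min((6 - 1*3)/2, (12 - 1*3)/3) => y in {0, ..., 1}; best 6*3 + 8*1 = 26
  x = 4: y <= min((6 - 1*4)/2, (12 - 1*4)/3) => y in {0, ..., 1}; best 6*4 + 8*1 = 32
  x = 5: y <= min((6 - 1*5)/2, (12 - 1*5)/3) => y in {0}; best 6*5 + 8*0 = 30
  x = 6: y <= min((6 - 1*6)/2, (12 - 1*6)/3) => y in {0}; best 6*6 + 8*0 = 36
The maximum 6x + 8y = 36 is achieved at x = 6, y = 0.
Check: 1*6 + 2*0 = 6 <= 6 and 1*6 + 3*0 = 6 <= 12.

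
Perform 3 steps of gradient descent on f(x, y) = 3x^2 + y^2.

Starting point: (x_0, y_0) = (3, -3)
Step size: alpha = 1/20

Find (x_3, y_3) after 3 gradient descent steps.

f(x,y) = 3x^2 + y^2
grad_x = 6x + 0y, grad_y = 2y + 0x
Step 1: grad = (18, -6), (21/10, -27/10)
Step 2: grad = (63/5, -27/5), (147/100, -243/100)
Step 3: grad = (441/50, -243/50), (1029/1000, -2187/1000)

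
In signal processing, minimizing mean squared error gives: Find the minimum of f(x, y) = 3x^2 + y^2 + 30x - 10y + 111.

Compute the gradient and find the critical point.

f(x,y) = 3x^2 + y^2 + 30x - 10y + 111
df/dx = 6x + (30) = 0  =>  x = -5
df/dy = 2y + (-10) = 0  =>  y = 5
f(-5, 5) = 3*(-5)^2 + 1*(5)^2 + 30*(-5) + -10*(5) + 111 = 11
Hessian is diagonal with entries 6, 2 > 0, so this is a minimum.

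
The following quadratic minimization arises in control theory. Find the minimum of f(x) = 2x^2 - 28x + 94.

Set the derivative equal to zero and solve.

f(x) = 2x^2 - 28x + 94
f'(x) = 4x + (-28) = 0
x = 28/4 = 7
f(7) = -4
Since f''(x) = 4 > 0, this is a minimum.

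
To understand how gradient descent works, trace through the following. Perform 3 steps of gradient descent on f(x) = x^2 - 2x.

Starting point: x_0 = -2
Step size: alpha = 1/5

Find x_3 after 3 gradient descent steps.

f(x) = x^2 - 2x, f'(x) = 2x + (-2)
Step 1: f'(-2) = -6, x_1 = -2 - 1/5 * -6 = -4/5
Step 2: f'(-4/5) = -18/5, x_2 = -4/5 - 1/5 * -18/5 = -2/25
Step 3: f'(-2/25) = -54/25, x_3 = -2/25 - 1/5 * -54/25 = 44/125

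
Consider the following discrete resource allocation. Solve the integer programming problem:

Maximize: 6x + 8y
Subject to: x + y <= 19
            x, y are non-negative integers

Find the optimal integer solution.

Objective: 6x + 8y, constraint: x + y <= 19
Coefficient of y is 8 > coefficient of x is 6, so allocate the entire budget to y.
Optimal: x = 0, y = 19, value = 152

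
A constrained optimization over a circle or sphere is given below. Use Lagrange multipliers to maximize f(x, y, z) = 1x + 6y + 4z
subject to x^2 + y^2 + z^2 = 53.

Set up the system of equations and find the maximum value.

Lagrange conditions: 1 = 2*lambda*x, 6 = 2*lambda*y, 4 = 2*lambda*z
So x:1 = y:6 = z:4, i.e. x = 1t, y = 6t, z = 4t
Constraint: t^2*(1^2 + 6^2 + 4^2) = 53
  t^2 * 53 = 53  =>  t = sqrt(1)
Maximum = 1*1t + 6*6t + 4*4t = 53*sqrt(1) = 53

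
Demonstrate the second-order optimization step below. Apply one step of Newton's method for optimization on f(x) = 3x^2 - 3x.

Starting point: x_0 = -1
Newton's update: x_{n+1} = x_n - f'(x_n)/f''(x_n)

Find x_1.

f(x) = 3x^2 - 3x
f'(x) = 6x + (-3), f''(x) = 6
Newton step: x_1 = x_0 - f'(x_0)/f''(x_0)
f'(-1) = -9
x_1 = -1 - -9/6 = 1/2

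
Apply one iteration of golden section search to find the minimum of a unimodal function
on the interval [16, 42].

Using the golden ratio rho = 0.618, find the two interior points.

Golden section search on [16, 42].
Golden ratio rho = 0.618 (approx).
Interior points:
  x_1 = 16 + (1-0.618)*26 = 25.9320
  x_2 = 16 + 0.618*26 = 32.0680
Compare f(x_1) and f(x_2) to determine which subinterval to keep.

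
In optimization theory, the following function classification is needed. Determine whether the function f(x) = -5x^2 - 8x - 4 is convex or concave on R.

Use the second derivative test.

f(x) = -5x^2 - 8x - 4
f'(x) = -10x - 8
f''(x) = -10
Since f''(x) = -10 < 0 for all x, f is concave on R.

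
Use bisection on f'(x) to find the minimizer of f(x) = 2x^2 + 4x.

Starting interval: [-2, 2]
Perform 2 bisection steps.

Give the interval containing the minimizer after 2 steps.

Finding critical point of f(x) = 2x^2 + 4x using bisection on f'(x) = 4x + 4.
f'(x) = 0 when x = -1.
Starting interval: [-2, 2]
Step 1: mid = 0, f'(mid) = 4, new interval = [-2, 0]
Step 2: mid = -1, f'(mid) = 0, new interval = [-1, -1]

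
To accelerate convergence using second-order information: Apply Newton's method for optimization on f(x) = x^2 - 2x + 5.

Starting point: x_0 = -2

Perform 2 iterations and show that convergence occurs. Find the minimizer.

f(x) = x^2 - 2x + 5, f'(x) = 2x + (-2), f''(x) = 2
Step 1: f'(-2) = -6, x_1 = -2 - -6/2 = 1
Step 2: f'(1) = 0, x_2 = 1 (converged)
Newton's method converges in 1 step for quadratics.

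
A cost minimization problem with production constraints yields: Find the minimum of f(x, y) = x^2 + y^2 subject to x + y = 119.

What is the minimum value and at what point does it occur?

Substitute y = 119 - x into f(x,y) = x^2 + y^2:
g(x) = x^2 + (119 - x)^2 = 2x^2 - 238x + 14161
g'(x) = 4x - 238 = 0  =>  x = 119/2
y = 119 - 119/2 = 119/2
Minimum value = (119/2)^2 + (119/2)^2 = 14161/2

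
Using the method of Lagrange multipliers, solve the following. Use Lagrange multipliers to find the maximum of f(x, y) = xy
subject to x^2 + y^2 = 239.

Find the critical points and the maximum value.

Lagrange conditions: y = 2*lambda*x and x = 2*lambda*y
If x = 0 then y = 0, violating the constraint, so x, y != 0.
Dividing: y/x = x/y => x^2 = y^2 => y = x or y = -x
Constraint: 2x^2 = 239 => x^2 = 239/2 => x = +/-sqrt(239/2)
Critical points: (sqrt(239/2), sqrt(239/2)), (-sqrt(239/2), -sqrt(239/2)), (sqrt(239/2), -sqrt(239/2)), (-sqrt(239/2), sqrt(239/2))
  y = x:  xy = x^2 = 239/2  at (sqrt(239/2), sqrt(239/2)) and (-sqrt(239/2), -sqrt(239/2))
  y = -x: xy = -x^2 = -239/2 at (sqrt(239/2), -sqrt(239/2)) and (-sqrt(239/2), sqrt(239/2))
Maximum xy = 239/2 at (sqrt(239/2), sqrt(239/2)) and (-sqrt(239/2), -sqrt(239/2))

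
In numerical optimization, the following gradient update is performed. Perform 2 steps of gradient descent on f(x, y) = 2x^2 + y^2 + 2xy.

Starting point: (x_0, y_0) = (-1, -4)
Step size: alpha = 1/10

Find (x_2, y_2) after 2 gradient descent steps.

f(x,y) = 2x^2 + y^2 + 2xy
grad_x = 4x + 2y, grad_y = 2y + 2x
Step 1: grad = (-12, -10), (1/5, -3)
Step 2: grad = (-26/5, -28/5), (18/25, -61/25)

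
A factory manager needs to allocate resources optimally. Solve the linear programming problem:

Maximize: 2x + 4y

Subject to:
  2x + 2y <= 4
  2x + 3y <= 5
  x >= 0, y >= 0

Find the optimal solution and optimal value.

Feasible vertices: (0, 0), (0, 5/3), (1, 1), (2, 0)
Objective 2x + 4y at each:
  (0, 0): 0
  (0, 5/3): 20/3
  (1, 1): 6
  (2, 0): 4
Maximum is 20/3 at (0, 5/3).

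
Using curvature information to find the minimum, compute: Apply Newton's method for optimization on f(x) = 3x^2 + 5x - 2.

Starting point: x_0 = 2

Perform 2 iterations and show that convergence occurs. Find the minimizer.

f(x) = 3x^2 + 5x - 2, f'(x) = 6x + (5), f''(x) = 6
Step 1: f'(2) = 17, x_1 = 2 - 17/6 = -5/6
Step 2: f'(-5/6) = 0, x_2 = -5/6 (converged)
Newton's method converges in 1 step for quadratics.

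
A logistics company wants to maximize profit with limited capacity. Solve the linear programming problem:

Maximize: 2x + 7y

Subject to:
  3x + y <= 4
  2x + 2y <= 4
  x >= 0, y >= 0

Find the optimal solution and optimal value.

Feasible vertices: (0, 0), (0, 2), (1, 1), (4/3, 0)
Objective 2x + 7y at each:
  (0, 0): 0
  (0, 2): 14
  (1, 1): 9
  (4/3, 0): 8/3
Maximum is 14 at (0, 2).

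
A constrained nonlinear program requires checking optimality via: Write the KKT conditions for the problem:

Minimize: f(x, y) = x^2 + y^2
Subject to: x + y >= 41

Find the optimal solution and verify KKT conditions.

KKT conditions for min x^2 + y^2 s.t. x + y >= 41:
Stationarity: 2x = mu, 2y = mu
So x = y = mu/2.
Complementary slackness: mu*(x + y - 41) = 0
Primal feasibility: x + y >= 41; dual feasibility: mu >= 0
If mu = 0 then x = y = 0, but 0 + 0 < 41 is infeasible, so the constraint is active.
Constraint active: x + y = 2*(mu/2) = 41 => mu = 41
x = y = 41/2, f = 1681/2
Verify: stationarity 2*(41/2) = 41 = mu; primal 41/2 + 41/2 = 41 >= 41; dual mu = 41 >= 0; complementary slackness 41*(41 - 41) = 0. All KKT conditions hold.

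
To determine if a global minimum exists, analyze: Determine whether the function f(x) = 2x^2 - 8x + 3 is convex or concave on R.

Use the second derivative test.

f(x) = 2x^2 - 8x + 3
f'(x) = 4x - 8
f''(x) = 4
Since f''(x) = 4 > 0 for all x, f is convex on R.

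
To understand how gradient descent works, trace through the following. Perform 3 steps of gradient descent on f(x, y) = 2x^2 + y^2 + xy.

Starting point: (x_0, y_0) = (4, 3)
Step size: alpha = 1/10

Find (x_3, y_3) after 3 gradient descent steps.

f(x,y) = 2x^2 + y^2 + xy
grad_x = 4x + 1y, grad_y = 2y + 1x
Step 1: grad = (19, 10), (21/10, 2)
Step 2: grad = (52/5, 61/10), (53/50, 139/100)
Step 3: grad = (563/100, 96/25), (497/1000, 503/500)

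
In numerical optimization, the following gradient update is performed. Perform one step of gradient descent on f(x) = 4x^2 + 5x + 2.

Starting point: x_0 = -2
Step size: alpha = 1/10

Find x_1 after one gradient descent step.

f(x) = 4x^2 + 5x + 2
f'(x) = 8x + 5
f'(-2) = 8*-2 + (5) = -11
x_1 = x_0 - alpha * f'(x_0) = -2 - 1/10 * -11 = -9/10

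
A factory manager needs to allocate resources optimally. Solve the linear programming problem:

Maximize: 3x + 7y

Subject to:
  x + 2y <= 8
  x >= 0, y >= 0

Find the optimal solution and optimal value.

The feasible region has vertices at [(0, 0), (8, 0), (0, 4)].
Checking objective 3x + 7y at each vertex:
  (0, 0): 3*0 + 7*0 = 0
  (8, 0): 3*8 + 7*0 = 24
  (0, 4): 3*0 + 7*4 = 28
Maximum is 28 at (0, 4).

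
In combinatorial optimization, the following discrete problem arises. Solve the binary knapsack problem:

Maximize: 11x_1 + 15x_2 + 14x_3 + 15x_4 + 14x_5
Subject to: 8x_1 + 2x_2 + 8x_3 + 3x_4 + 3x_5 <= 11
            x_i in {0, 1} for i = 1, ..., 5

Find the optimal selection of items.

Items: item 1 (v=11, w=8), item 2 (v=15, w=2), item 3 (v=14, w=8), item 4 (v=15, w=3), item 5 (v=14, w=3)
Capacity: 11
Checking all 32 subsets (w = total weight, v = total value):
  {}: w = 0, v = 0
  {1}: w = 8, v = 11
  {2}: w = 2, v = 15
  {3}: w = 8, v = 14
  {4}: w = 3, v = 15
  {5}: w = 3, v = 14
  {1, 2}: w = 10, v = 26
  {1, 3}: w = 16 > 11, infeasible
  {1, 4}: w = 11, v = 26
  {1, 5}: w = 11, v = 25
  {2, 3}: w = 10, v = 29
  {2, 4}: w = 5, v = 30
  {2, 5}: w = 5, v = 29
  {3, 4}: w = 11, v = 29
  {3, 5}: w = 11, v = 28
  {4, 5}: w = 6, v = 29
  {1, 2, 3}: w = 18 > 11, infeasible
  {1, 2, 4}: w = 13 > 11, infeasible
  {1, 2, 5}: w = 13 > 11, infeasible
  {1, 3, 4}: w = 19 > 11, infeasible
  {1, 3, 5}: w = 19 > 11, infeasible
  {1, 4, 5}: w = 14 > 11, infeasible
  {2, 3, 4}: w = 13 > 11, infeasible
  {2, 3, 5}: w = 13 > 11, infeasible
  {2, 4, 5}: w = 8, v = 44
  {3, 4, 5}: w = 14 > 11, infeasible
  {1, 2, 3, 4}: w = 21 > 11, infeasible
  {1, 2, 3, 5}: w = 21 > 11, infeasible
  {1, 2, 4, 5}: w = 16 > 11, infeasible
  {1, 3, 4, 5}: w = 22 > 11, infeasible
  {2, 3, 4, 5}: w = 16 > 11, infeasible
  {1, 2, 3, 4, 5}: w = 24 > 11, infeasible
Best feasible subset: items [2, 4, 5]
Total weight: 8 <= 11, total value: 44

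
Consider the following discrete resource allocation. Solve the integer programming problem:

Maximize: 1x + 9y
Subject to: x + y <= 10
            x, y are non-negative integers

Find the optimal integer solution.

Objective: 1x + 9y, constraint: x + y <= 10
Coefficient of y is 9 > coefficient of x is 1, so allocate the entire budget to y.
Optimal: x = 0, y = 10, value = 90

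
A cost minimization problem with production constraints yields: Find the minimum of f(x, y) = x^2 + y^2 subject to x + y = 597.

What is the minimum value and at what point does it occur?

Substitute y = 597 - x into f(x,y) = x^2 + y^2:
g(x) = x^2 + (597 - x)^2 = 2x^2 - 1194x + 356409
g'(x) = 4x - 1194 = 0  =>  x = 597/2
y = 597 - 597/2 = 597/2
Minimum value = (597/2)^2 + (597/2)^2 = 356409/2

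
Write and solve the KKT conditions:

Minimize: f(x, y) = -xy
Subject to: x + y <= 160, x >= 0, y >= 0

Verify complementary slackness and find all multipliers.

Problem: min -xy s.t. x + y <= 160 (multiplier lambda), x >= 0 (mu_x), y >= 0 (mu_y)
KKT stationarity: -y + lambda - mu_x = 0, -x + lambda - mu_y = 0, with lambda, mu_x, mu_y >= 0
Complementary slackness: lambda*(x + y - 160) = 0, mu_x*x = 0, mu_y*y = 0
If lambda = 0: y = -mu_x <= 0 and x = -mu_y <= 0 force x = y = 0 with f = 0; but x = y = 80 is feasible with f = -6400 < 0, so this is not the minimum. Hence lambda > 0 and x + y = 160.
Try x > 0, y > 0 (so mu_x = mu_y = 0): y = lambda, x = lambda => x = y = lambda
x + y = 160 => 2*lambda = 160 => lambda = 80
x* = y* = 80 > 0, consistent with mu_x = mu_y = 0.
(Any feasible point with x = 0 or y = 0 has f = 0 > -6400, so the minimum is not on those boundaries.)
min(-xy) = -6400 (i.e. max xy = 6400)
Multipliers: lambda = 80, mu_x = 0, mu_y = 0
Complementary slackness: lambda*(x + y - 160) = 80*(80 + 80 - 160) = 0, mu_x*x = 0*80 = 0, mu_y*y = 0*80 = 0. Satisfied.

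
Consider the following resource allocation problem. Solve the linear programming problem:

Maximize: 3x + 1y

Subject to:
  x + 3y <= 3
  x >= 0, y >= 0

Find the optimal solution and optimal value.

The feasible region has vertices at [(0, 0), (3, 0), (0, 1)].
Checking objective 3x + 1y at each vertex:
  (0, 0): 3*0 + 1*0 = 0
  (3, 0): 3*3 + 1*0 = 9
  (0, 1): 3*0 + 1*1 = 1
Maximum is 9 at (3, 0).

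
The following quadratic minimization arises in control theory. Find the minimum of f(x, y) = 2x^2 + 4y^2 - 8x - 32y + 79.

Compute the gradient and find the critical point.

f(x,y) = 2x^2 + 4y^2 - 8x - 32y + 79
df/dx = 4x + (-8) = 0  =>  x = 2
df/dy = 8y + (-32) = 0  =>  y = 4
f(2, 4) = 2*(2)^2 + 4*(4)^2 + -8*(2) + -32*(4) + 79 = 7
Hessian is diagonal with entries 4, 8 > 0, so this is a minimum.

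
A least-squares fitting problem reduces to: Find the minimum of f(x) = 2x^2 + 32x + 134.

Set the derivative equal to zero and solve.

f(x) = 2x^2 + 32x + 134
f'(x) = 4x + (32) = 0
x = -32/4 = -8
f(-8) = 6
Since f''(x) = 4 > 0, this is a minimum.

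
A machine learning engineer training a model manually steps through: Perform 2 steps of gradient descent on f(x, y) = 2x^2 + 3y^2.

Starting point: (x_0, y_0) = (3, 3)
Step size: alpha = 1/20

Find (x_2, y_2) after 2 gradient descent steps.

f(x,y) = 2x^2 + 3y^2
grad_x = 4x + 0y, grad_y = 6y + 0x
Step 1: grad = (12, 18), (12/5, 21/10)
Step 2: grad = (48/5, 63/5), (48/25, 147/100)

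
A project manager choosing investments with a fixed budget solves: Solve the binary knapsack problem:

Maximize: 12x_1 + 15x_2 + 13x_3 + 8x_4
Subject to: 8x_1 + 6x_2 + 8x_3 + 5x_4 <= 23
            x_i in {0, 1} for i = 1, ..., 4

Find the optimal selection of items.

Items: item 1 (v=12, w=8), item 2 (v=15, w=6), item 3 (v=13, w=8), item 4 (v=8, w=5)
Capacity: 23
Checking all 16 subsets (w = total weight, v = total value):
  {}: w = 0, v = 0
  {1}: w = 8, v = 12
  {2}: w = 6, v = 15
  {3}: w = 8, v = 13
  {4}: w = 5, v = 8
  {1, 2}: w = 14, v = 27
  {1, 3}: w = 16, v = 25
  {1, 4}: w = 13, v = 20
  {2, 3}: w = 14, v = 28
  {2, 4}: w = 11, v = 23
  {3, 4}: w = 13, v = 21
  {1, 2, 3}: w = 22, v = 40
  {1, 2, 4}: w = 19, v = 35
  {1, 3, 4}: w = 21, v = 33
  {2, 3, 4}: w = 19, v = 36
  {1, 2, 3, 4}: w = 27 > 23, infeasible
Best feasible subset: items [1, 2, 3]
Total weight: 22 <= 23, total value: 40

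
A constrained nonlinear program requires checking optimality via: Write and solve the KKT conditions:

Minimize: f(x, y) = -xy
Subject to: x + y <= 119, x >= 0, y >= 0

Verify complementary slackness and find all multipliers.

Problem: min -xy s.t. x + y <= 119 (multiplier lambda), x >= 0 (mu_x), y >= 0 (mu_y)
KKT stationarity: -y + lambda - mu_x = 0, -x + lambda - mu_y = 0, with lambda, mu_x, mu_y >= 0
Complementary slackness: lambda*(x + y - 119) = 0, mu_x*x = 0, mu_y*y = 0
If lambda = 0: y = -mu_x <= 0 and x = -mu_y <= 0 force x = y = 0 with f = 0; but x = y = 119/2 is feasible with f = -14161/4 < 0, so this is not the minimum. Hence lambda > 0 and x + y = 119.
Try x > 0, y > 0 (so mu_x = mu_y = 0): y = lambda, x = lambda => x = y = lambda
x + y = 119 => 2*lambda = 119 => lambda = 119/2
x* = y* = 119/2 > 0, consistent with mu_x = mu_y = 0.
(Any feasible point with x = 0 or y = 0 has f = 0 > -14161/4, so the minimum is not on those boundaries.)
min(-xy) = -14161/4 (i.e. max xy = 14161/4)
Multipliers: lambda = 119/2, mu_x = 0, mu_y = 0
Complementary slackness: lambda*(x + y - 119) = 119/2*(119/2 + 119/2 - 119) = 0, mu_x*x = 0*119/2 = 0, mu_y*y = 0*119/2 = 0. Satisfied.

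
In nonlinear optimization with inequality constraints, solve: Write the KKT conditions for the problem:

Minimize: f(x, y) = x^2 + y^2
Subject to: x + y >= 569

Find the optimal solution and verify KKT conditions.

KKT conditions for min x^2 + y^2 s.t. x + y >= 569:
Stationarity: 2x = mu, 2y = mu
So x = y = mu/2.
Complementary slackness: mu*(x + y - 569) = 0
Primal feasibility: x + y >= 569; dual feasibility: mu >= 0
If mu = 0 then x = y = 0, but 0 + 0 < 569 is infeasible, so the constraint is active.
Constraint active: x + y = 2*(mu/2) = 569 => mu = 569
x = y = 569/2, f = 323761/2
Verify: stationarity 2*(569/2) = 569 = mu; primal 569/2 + 569/2 = 569 >= 569; dual mu = 569 >= 0; complementary slackness 569*(569 - 569) = 0. All KKT conditions hold.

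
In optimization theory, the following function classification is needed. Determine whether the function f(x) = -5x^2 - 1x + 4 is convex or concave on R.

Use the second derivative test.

f(x) = -5x^2 - 1x + 4
f'(x) = -10x - 1
f''(x) = -10
Since f''(x) = -10 < 0 for all x, f is concave on R.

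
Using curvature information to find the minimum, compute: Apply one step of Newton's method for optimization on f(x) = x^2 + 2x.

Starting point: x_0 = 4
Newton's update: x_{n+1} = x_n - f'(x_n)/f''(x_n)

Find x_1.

f(x) = x^2 + 2x
f'(x) = 2x + (2), f''(x) = 2
Newton step: x_1 = x_0 - f'(x_0)/f''(x_0)
f'(4) = 10
x_1 = 4 - 10/2 = -1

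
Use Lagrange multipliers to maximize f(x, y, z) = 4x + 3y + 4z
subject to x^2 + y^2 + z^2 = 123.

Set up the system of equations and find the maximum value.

Lagrange conditions: 4 = 2*lambda*x, 3 = 2*lambda*y, 4 = 2*lambda*z
So x:4 = y:3 = z:4, i.e. x = 4t, y = 3t, z = 4t
Constraint: t^2*(4^2 + 3^2 + 4^2) = 123
  t^2 * 41 = 123  =>  t = sqrt(3)
Maximum = 4*4t + 3*3t + 4*4t = 41*sqrt(3) = sqrt(5043)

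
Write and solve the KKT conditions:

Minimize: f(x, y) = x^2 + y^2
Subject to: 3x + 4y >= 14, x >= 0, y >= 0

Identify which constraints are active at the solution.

KKT conditions for min x^2 + y^2 s.t. 3x + 4y >= 14, x >= 0, y >= 0:
Stationarity: 2x = mu*3 + mu_x, 2y = mu*4 + mu_y, with mu, mu_x, mu_y >= 0
Complementary slackness: mu*(3x + 4y - 14) = 0, mu_x*x = 0, mu_y*y = 0
(0, 0) is infeasible (3*0 + 4*0 < 14), so if mu = 0 stationarity would force x = mu_x/2 >= 0, y = mu_y/2 >= 0 with mu_x*x = mu_y*y = 0, i.e. x = y = 0: contradiction. Hence mu > 0 and 3x + 4y = 14 is active.
Try x > 0, y > 0 (so mu_x = mu_y = 0): x = 3*mu/2, y = 4*mu/2
Substitute: 3*(3*mu/2) + 4*(4*mu/2) = 14
  mu*25/2 = 14 => mu = 28/25
x* = 42/25 > 0, y* = 56/25 > 0, consistent with mu_x = mu_y = 0.
f is convex and the constraints are linear, so this KKT point is the global minimum.
f* = 196/25
Active constraints: 3x + 4y >= 14 (holds with equality, mu = 28/25 > 0); x >= 0 and y >= 0 are inactive (mu_x = mu_y = 0).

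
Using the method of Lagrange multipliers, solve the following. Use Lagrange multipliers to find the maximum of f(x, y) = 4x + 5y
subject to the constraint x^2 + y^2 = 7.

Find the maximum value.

Set up Lagrange conditions: grad f = lambda * grad g
  4 = 2*lambda*x
  5 = 2*lambda*y
From these: x/y = 4/5, so x = 4t, y = 5t for some t.
Substitute into constraint: (4t)^2 + (5t)^2 = 7
  t^2 * 41 = 7
  t = sqrt(7/41)
Maximum = 4*x + 5*y = (4^2 + 5^2)*t = 41 * sqrt(7/41) = sqrt(287)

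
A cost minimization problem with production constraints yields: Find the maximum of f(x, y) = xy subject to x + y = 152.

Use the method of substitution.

Substitute y = 152 - x into f(x,y) = xy:
g(x) = x(152 - x) = 152x - x^2
g'(x) = 152 - 2x = 0  =>  x = 76
y = 152 - 76 = 76
Maximum value = 76 * 76 = 5776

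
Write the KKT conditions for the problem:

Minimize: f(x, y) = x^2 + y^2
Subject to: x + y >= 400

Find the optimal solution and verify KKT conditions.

KKT conditions for min x^2 + y^2 s.t. x + y >= 400:
Stationarity: 2x = mu, 2y = mu
So x = y = mu/2.
Complementary slackness: mu*(x + y - 400) = 0
Primal feasibility: x + y >= 400; dual feasibility: mu >= 0
If mu = 0 then x = y = 0, but 0 + 0 < 400 is infeasible, so the constraint is active.
Constraint active: x + y = 2*(mu/2) = 400 => mu = 400
x = y = 200, f = 80000
Verify: stationarity 2*200 = 400 = mu; primal 200 + 200 = 400 >= 400; dual mu = 400 >= 0; complementary slackness 400*(400 - 400) = 0. All KKT conditions hold.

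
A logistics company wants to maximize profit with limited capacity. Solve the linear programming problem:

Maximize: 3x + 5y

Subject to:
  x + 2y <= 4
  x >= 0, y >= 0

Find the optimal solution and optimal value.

The feasible region has vertices at [(0, 0), (4, 0), (0, 2)].
Checking objective 3x + 5y at each vertex:
  (0, 0): 3*0 + 5*0 = 0
  (4, 0): 3*4 + 5*0 = 12
  (0, 2): 3*0 + 5*2 = 10
Maximum is 12 at (4, 0).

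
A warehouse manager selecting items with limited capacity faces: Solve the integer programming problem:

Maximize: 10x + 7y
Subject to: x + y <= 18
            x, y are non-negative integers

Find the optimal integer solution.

Objective: 10x + 7y, constraint: x + y <= 18
Coefficient of x is 10 >= coefficient of y is 7, so allocate the entire budget to x.
Optimal: x = 18, y = 0, value = 180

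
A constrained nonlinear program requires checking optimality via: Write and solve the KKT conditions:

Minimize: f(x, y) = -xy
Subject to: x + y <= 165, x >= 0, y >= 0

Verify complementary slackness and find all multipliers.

Problem: min -xy s.t. x + y <= 165 (multiplier lambda), x >= 0 (mu_x), y >= 0 (mu_y)
KKT stationarity: -y + lambda - mu_x = 0, -x + lambda - mu_y = 0, with lambda, mu_x, mu_y >= 0
Complementary slackness: lambda*(x + y - 165) = 0, mu_x*x = 0, mu_y*y = 0
If lambda = 0: y = -mu_x <= 0 and x = -mu_y <= 0 force x = y = 0 with f = 0; but x = y = 165/2 is feasible with f = -27225/4 < 0, so this is not the minimum. Hence lambda > 0 and x + y = 165.
Try x > 0, y > 0 (so mu_x = mu_y = 0): y = lambda, x = lambda => x = y = lambda
x + y = 165 => 2*lambda = 165 => lambda = 165/2
x* = y* = 165/2 > 0, consistent with mu_x = mu_y = 0.
(Any feasible point with x = 0 or y = 0 has f = 0 > -27225/4, so the minimum is not on those boundaries.)
min(-xy) = -27225/4 (i.e. max xy = 27225/4)
Multipliers: lambda = 165/2, mu_x = 0, mu_y = 0
Complementary slackness: lambda*(x + y - 165) = 165/2*(165/2 + 165/2 - 165) = 0, mu_x*x = 0*165/2 = 0, mu_y*y = 0*165/2 = 0. Satisfied.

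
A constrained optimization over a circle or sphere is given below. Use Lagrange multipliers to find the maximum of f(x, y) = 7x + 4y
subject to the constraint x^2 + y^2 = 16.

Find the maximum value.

Set up Lagrange conditions: grad f = lambda * grad g
  7 = 2*lambda*x
  4 = 2*lambda*y
From these: x/y = 7/4, so x = 7t, y = 4t for some t.
Substitute into constraint: (7t)^2 + (4t)^2 = 16
  t^2 * 65 = 16
  t = sqrt(16/65)
Maximum = 7*x + 4*y = (7^2 + 4^2)*t = 65 * sqrt(16/65) = sqrt(1040)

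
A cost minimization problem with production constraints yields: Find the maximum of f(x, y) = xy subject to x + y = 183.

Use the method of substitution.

Substitute y = 183 - x into f(x,y) = xy:
g(x) = x(183 - x) = 183x - x^2
g'(x) = 183 - 2x = 0  =>  x = 183/2
y = 183 - 183/2 = 183/2
Maximum value = (183/2) * (183/2) = 33489/4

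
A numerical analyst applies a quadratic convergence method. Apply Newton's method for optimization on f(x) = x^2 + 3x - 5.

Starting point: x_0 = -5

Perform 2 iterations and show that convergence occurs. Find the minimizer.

f(x) = x^2 + 3x - 5, f'(x) = 2x + (3), f''(x) = 2
Step 1: f'(-5) = -7, x_1 = -5 - -7/2 = -3/2
Step 2: f'(-3/2) = 0, x_2 = -3/2 (converged)
Newton's method converges in 1 step for quadratics.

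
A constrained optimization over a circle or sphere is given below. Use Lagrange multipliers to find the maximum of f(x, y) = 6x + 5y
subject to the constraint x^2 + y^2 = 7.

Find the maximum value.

Set up Lagrange conditions: grad f = lambda * grad g
  6 = 2*lambda*x
  5 = 2*lambda*y
From these: x/y = 6/5, so x = 6t, y = 5t for some t.
Substitute into constraint: (6t)^2 + (5t)^2 = 7
  t^2 * 61 = 7
  t = sqrt(7/61)
Maximum = 6*x + 5*y = (6^2 + 5^2)*t = 61 * sqrt(7/61) = sqrt(427)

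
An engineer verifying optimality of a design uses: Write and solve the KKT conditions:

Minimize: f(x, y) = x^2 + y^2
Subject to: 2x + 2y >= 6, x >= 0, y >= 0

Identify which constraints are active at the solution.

KKT conditions for min x^2 + y^2 s.t. 2x + 2y >= 6, x >= 0, y >= 0:
Stationarity: 2x = mu*2 + mu_x, 2y = mu*2 + mu_y, with mu, mu_x, mu_y >= 0
Complementary slackness: mu*(2x + 2y - 6) = 0, mu_x*x = 0, mu_y*y = 0
(0, 0) is infeasible (2*0 + 2*0 < 6), so if mu = 0 stationarity would force x = mu_x/2 >= 0, y = mu_y/2 >= 0 with mu_x*x = mu_y*y = 0, i.e. x = y = 0: contradiction. Hence mu > 0 and 2x + 2y = 6 is active.
Try x > 0, y > 0 (so mu_x = mu_y = 0): x = 2*mu/2, y = 2*mu/2
Substitute: 2*(2*mu/2) + 2*(2*mu/2) = 6
  mu*8/2 = 6 => mu = 3/2
x* = 3/2 > 0, y* = 3/2 > 0, consistent with mu_x = mu_y = 0.
f is convex and the constraints are linear, so this KKT point is the global minimum.
f* = 9/2
Active constraints: 2x + 2y >= 6 (holds with equality, mu = 3/2 > 0); x >= 0 and y >= 0 are inactive (mu_x = mu_y = 0).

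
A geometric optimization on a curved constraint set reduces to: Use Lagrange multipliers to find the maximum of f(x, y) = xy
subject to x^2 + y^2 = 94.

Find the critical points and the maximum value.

Lagrange conditions: y = 2*lambda*x and x = 2*lambda*y
If x = 0 then y = 0, violating the constraint, so x, y != 0.
Dividing: y/x = x/y => x^2 = y^2 => y = x or y = -x
Constraint: 2x^2 = 94 => x^2 = 47 => x = +/-sqrt(47)
Critical points: (sqrt(47), sqrt(47)), (-sqrt(47), -sqrt(47)), (sqrt(47), -sqrt(47)), (-sqrt(47), sqrt(47))
  y = x:  xy = x^2 = 47  at (sqrt(47), sqrt(47)) and (-sqrt(47), -sqrt(47))
  y = -x: xy = -x^2 = -47 at (sqrt(47), -sqrt(47)) and (-sqrt(47), sqrt(47))
Maximum xy = 47 at (sqrt(47), sqrt(47)) and (-sqrt(47), -sqrt(47))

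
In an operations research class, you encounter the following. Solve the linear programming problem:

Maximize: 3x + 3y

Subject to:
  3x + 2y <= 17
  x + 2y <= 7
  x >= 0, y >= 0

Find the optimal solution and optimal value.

Feasible vertices: (0, 0), (0, 7/2), (5, 1), (17/3, 0)
Objective 3x + 3y at each:
  (0, 0): 0
  (0, 7/2): 21/2
  (5, 1): 18
  (17/3, 0): 17
Maximum is 18 at (5, 1).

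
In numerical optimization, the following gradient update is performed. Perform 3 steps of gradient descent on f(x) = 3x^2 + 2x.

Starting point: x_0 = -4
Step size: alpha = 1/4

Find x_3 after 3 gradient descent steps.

f(x) = 3x^2 + 2x, f'(x) = 6x + (2)
Step 1: f'(-4) = -22, x_1 = -4 - 1/4 * -22 = 3/2
Step 2: f'(3/2) = 11, x_2 = 3/2 - 1/4 * 11 = -5/4
Step 3: f'(-5/4) = -11/2, x_3 = -5/4 - 1/4 * -11/2 = 1/8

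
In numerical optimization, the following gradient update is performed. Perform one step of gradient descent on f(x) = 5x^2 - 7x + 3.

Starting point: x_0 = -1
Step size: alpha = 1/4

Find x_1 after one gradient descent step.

f(x) = 5x^2 - 7x + 3
f'(x) = 10x - 7
f'(-1) = 10*-1 + (-7) = -17
x_1 = x_0 - alpha * f'(x_0) = -1 - 1/4 * -17 = 13/4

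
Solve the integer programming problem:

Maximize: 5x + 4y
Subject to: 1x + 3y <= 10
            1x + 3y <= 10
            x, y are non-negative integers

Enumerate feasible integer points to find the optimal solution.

Constraint 1: 1x + 3y <= 10
Constraint 2: 1x + 3y <= 10
Feasible x range (need y >= 0): 0 <= x <= min(10/1, 10/1) => x in {0, ..., 10}.
Enumerate feasible integer points row by row (the coefficient of y is 4 > 0, so for each x the largest feasible y gives the best value):
  x = 0: y <= min((10 - 1*0)/3, (10 - 1*0)/3) => y in {0, ..., 3}; best 5*0 + 4*3 = 12
  x = 1: y <= min((10 - 1*1)/3, (10 - 1*1)/3) => y in {0, ..., 3}; best 5*1 + 4*3 = 17
  x = 2: y <= min((10 - 1*2)/3, (10 - 1*2)/3) => y in {0, ..., 2}; best 5*2 + 4*2 = 18
  x = 3: y <= min((10 - 1*3)/3, (10 - 1*3)/3) => y in {0, ..., 2}; best 5*3 + 4*2 = 23
  x = 4: y <= min((10 - 1*4)/3, (10 - 1*4)/3) => y in {0, ..., 2}; best 5*4 + 4*2 = 28
  x = 5: y <= min((10 - 1*5)/3, (10 - 1*5)/3) => y in {0, ..., 1}; best 5*5 + 4*1 = 29
  x = 6: y <= min((10 - 1*6)/3, (10 - 1*6)/3) => y in {0, ..., 1}; best 5*6 + 4*1 = 34
  x = 7: y <= min((10 - 1*7)/3, (10 - 1*7)/3) => y in {0, ..., 1}; best 5*7 + 4*1 = 39
  x = 8: y <= min((10 - 1*8)/3, (10 - 1*8)/3) => y in {0}; best 5*8 + 4*0 = 40
  x = 9: y <= min((10 - 1*9)/3, (10 - 1*9)/3) => y in {0}; best 5*9 + 4*0 = 45
  x = 10: y <= min((10 - 1*10)/3, (10 - 1*10)/3) => y in {0}; best 5*10 + 4*0 = 50
The maximum 5x + 4y = 50 is achieved at x = 10, y = 0.
Check: 1*10 + 3*0 = 10 <= 10 and 1*10 + 3*0 = 10 <= 10.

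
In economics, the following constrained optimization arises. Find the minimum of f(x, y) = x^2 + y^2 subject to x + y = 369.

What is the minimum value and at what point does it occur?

Substitute y = 369 - x into f(x,y) = x^2 + y^2:
g(x) = x^2 + (369 - x)^2 = 2x^2 - 738x + 136161
g'(x) = 4x - 738 = 0  =>  x = 369/2
y = 369 - 369/2 = 369/2
Minimum value = (369/2)^2 + (369/2)^2 = 136161/2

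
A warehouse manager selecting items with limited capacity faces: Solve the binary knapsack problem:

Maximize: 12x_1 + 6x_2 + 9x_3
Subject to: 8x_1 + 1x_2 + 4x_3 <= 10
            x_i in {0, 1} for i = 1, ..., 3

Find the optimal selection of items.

Items: item 1 (v=12, w=8), item 2 (v=6, w=1), item 3 (v=9, w=4)
Capacity: 10
Checking all 8 subsets (w = total weight, v = total value):
  {}: w = 0, v = 0
  {1}: w = 8, v = 12
  {2}: w = 1, v = 6
  {3}: w = 4, v = 9
  {1, 2}: w = 9, v = 18
  {1, 3}: w = 12 > 10, infeasible
  {2, 3}: w = 5, v = 15
  {1, 2, 3}: w = 13 > 10, infeasible
Best feasible subset: items [1, 2]
Total weight: 9 <= 10, total value: 18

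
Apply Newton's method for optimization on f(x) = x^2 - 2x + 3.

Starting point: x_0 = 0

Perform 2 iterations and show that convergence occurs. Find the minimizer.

f(x) = x^2 - 2x + 3, f'(x) = 2x + (-2), f''(x) = 2
Step 1: f'(0) = -2, x_1 = 0 - -2/2 = 1
Step 2: f'(1) = 0, x_2 = 1 (converged)
Newton's method converges in 1 step for quadratics.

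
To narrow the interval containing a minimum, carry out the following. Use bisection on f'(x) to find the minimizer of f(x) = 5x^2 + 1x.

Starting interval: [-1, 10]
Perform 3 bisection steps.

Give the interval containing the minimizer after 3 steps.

Finding critical point of f(x) = 5x^2 + 1x using bisection on f'(x) = 10x + 1.
f'(x) = 0 when x = -1/10.
Starting interval: [-1, 10]
Step 1: mid = 9/2, f'(mid) = 46, new interval = [-1, 9/2]
Step 2: mid = 7/4, f'(mid) = 37/2, new interval = [-1, 7/4]
Step 3: mid = 3/8, f'(mid) = 19/4, new interval = [-1, 3/8]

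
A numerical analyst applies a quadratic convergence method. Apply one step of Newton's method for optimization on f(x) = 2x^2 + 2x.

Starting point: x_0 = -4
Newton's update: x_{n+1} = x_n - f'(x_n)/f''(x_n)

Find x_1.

f(x) = 2x^2 + 2x
f'(x) = 4x + (2), f''(x) = 4
Newton step: x_1 = x_0 - f'(x_0)/f''(x_0)
f'(-4) = -14
x_1 = -4 - -14/4 = -1/2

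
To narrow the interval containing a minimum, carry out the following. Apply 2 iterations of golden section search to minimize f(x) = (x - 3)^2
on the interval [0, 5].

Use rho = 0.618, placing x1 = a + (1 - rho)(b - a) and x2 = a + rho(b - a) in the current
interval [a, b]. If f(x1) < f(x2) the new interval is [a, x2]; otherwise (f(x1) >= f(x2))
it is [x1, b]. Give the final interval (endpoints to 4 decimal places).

Golden section search for min of f(x) = (x - 3)^2 on [0, 5].
Each step: x1 = a + (1 - rho)(b - a), x2 = a + rho(b - a); if f(x1) < f(x2) keep [a, x2], otherwise keep [x1, b].
Step 1: [0.0000, 5.0000], x1=1.9100 (f=1.1881), x2=3.0900 (f=0.0081); f(x1) > f(x2) => keep [1.9100, 5.0000]
Step 2: [1.9100, 5.0000], x1=3.0904 (f=0.0082), x2=3.8196 (f=0.6718); f(x1) < f(x2) => keep [1.9100, 3.8196]
Final interval: [1.9100, 3.8196]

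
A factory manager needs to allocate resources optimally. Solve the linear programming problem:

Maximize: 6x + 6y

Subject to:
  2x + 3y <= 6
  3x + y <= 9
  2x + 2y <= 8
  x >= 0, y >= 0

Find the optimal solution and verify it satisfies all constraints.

Feasible vertices: (0, 0), (0, 2), (3, 0)
Objective 6x + 6y at each vertex:
  (0, 0): 0
  (0, 2): 12
  (3, 0): 18
Maximum is 18 at (3, 0).
Verify constraints at (x, y) = (3, 0):
  2*3 + 3*0 = 6 <= 6 (active)
  3*3 + 1*0 = 9 <= 9 (active)
  2*3 + 2*0 = 6 <= 8
  x = 3 >= 0, y = 0 >= 0. All constraints satisfied.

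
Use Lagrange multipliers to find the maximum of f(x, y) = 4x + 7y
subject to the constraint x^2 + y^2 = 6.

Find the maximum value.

Set up Lagrange conditions: grad f = lambda * grad g
  4 = 2*lambda*x
  7 = 2*lambda*y
From these: x/y = 4/7, so x = 4t, y = 7t for some t.
Substitute into constraint: (4t)^2 + (7t)^2 = 6
  t^2 * 65 = 6
  t = sqrt(6/65)
Maximum = 4*x + 7*y = (4^2 + 7^2)*t = 65 * sqrt(6/65) = sqrt(390)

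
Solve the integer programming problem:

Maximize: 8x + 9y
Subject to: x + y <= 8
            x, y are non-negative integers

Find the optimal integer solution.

Objective: 8x + 9y, constraint: x + y <= 8
Coefficient of y is 9 > coefficient of x is 8, so allocate the entire budget to y.
Optimal: x = 0, y = 8, value = 72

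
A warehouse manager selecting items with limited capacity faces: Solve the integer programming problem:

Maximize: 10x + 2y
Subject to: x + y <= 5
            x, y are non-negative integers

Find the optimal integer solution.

Objective: 10x + 2y, constraint: x + y <= 5
Coefficient of x is 10 >= coefficient of y is 2, so allocate the entire budget to x.
Optimal: x = 5, y = 0, value = 50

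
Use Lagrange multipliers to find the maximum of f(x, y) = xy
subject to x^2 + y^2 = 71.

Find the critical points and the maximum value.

Lagrange conditions: y = 2*lambda*x and x = 2*lambda*y
If x = 0 then y = 0, violating the constraint, so x, y != 0.
Dividing: y/x = x/y => x^2 = y^2 => y = x or y = -x
Constraint: 2x^2 = 71 => x^2 = 71/2 => x = +/-sqrt(71/2)
Critical points: (sqrt(71/2), sqrt(71/2)), (-sqrt(71/2), -sqrt(71/2)), (sqrt(71/2), -sqrt(71/2)), (-sqrt(71/2), sqrt(71/2))
  y = x:  xy = x^2 = 71/2  at (sqrt(71/2), sqrt(71/2)) and (-sqrt(71/2), -sqrt(71/2))
  y = -x: xy = -x^2 = -71/2 at (sqrt(71/2), -sqrt(71/2)) and (-sqrt(71/2), sqrt(71/2))
Maximum xy = 71/2 at (sqrt(71/2), sqrt(71/2)) and (-sqrt(71/2), -sqrt(71/2))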